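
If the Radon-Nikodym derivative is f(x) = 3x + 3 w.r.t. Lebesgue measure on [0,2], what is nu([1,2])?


nu(A) = integral_A (dnu/dmu) dmu = integral_1^2 (3x + 3) dx
Step 1: Antiderivative F(x) = (3/2)x^2 + 3x
Step 2: F(2) = (3/2)*2^2 + 3*2 = 6 + 6 = 12
Step 3: F(1) = (3/2)*1^2 + 3*1 = 1.5 + 3 = 4.5
Step 4: nu([1,2]) = F(2) - F(1) = 12 - 4.5 = 7.5


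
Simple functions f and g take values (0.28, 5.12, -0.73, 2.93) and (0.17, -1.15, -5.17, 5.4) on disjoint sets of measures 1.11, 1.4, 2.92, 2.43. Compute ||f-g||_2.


Step 1: Compute differences f_i - g_i:
  0.28 - 0.17 = 0.11
  5.12 - -1.15 = 6.27
  -0.73 - -5.17 = 4.44
  2.93 - 5.4 = -2.47
Step 2: Compute |diff|^2 * measure for each set:
  |0.11|^2 * 1.11 = 0.0121 * 1.11 = 0.013431
  |6.27|^2 * 1.4 = 39.3129 * 1.4 = 55.03806
  |4.44|^2 * 2.92 = 19.7136 * 2.92 = 57.563712
  |-2.47|^2 * 2.43 = 6.1009 * 2.43 = 14.825187
Step 3: Sum = 127.44039
Step 4: ||f-g||_2 = (127.44039)^(1/2) = 11.28895


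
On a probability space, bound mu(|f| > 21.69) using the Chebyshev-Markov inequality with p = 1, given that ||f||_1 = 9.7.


Chebyshev/Markov inequality: mu(|f| > eps) <= (||f||_p / eps)^p
Step 1: ||f||_1 / eps = 9.7 / 21.69 = 0.447211
Step 2: Raise to power p = 1:
  (0.447211)^1 = 0.447211
Step 3: Therefore mu(|f| > 21.69) <= 0.447211


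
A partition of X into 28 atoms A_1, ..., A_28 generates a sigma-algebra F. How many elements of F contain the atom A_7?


Each element of F is a union of some subset S of the 28 atoms.
The element contains A_7 iff A_7 is in S.
So we count subsets S of {A_1,...,A_28} with A_7 in S: choose freely among the other 27 atoms.
Count = 2^(28-1) = 2^27 = 134217728.


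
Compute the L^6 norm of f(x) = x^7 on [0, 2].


Step 1: ||f||_6 = (integral_0^2 |x^7|^6 dx)^(1/6)
     = (integral_0^2 x^42 dx)^(1/6)
Step 2: integral_0^2 x^42 dx = [x^43/(43)] from 0 to 2 = 2^43/43
     = 8796093022208/43 = 2.045603e+11
Step 3: ||f||_6 = (2.045603e+11)^(1/6) = 76.760341


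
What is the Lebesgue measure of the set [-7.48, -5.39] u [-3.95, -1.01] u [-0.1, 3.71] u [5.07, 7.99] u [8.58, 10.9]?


For pairwise disjoint intervals, m(union) = sum of lengths.
= (-5.39 - -7.48) + (-1.01 - -3.95) + (3.71 - -0.1) + (7.99 - 5.07) + (10.9 - 8.58)
= 2.09 + 2.94 + 3.81 + 2.92 + 2.32
= 14.08


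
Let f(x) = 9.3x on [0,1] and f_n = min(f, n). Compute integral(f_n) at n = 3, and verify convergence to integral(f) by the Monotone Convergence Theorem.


f(x) = 9.3x on [0,1]; f_n(x) = min(9.3x, n). At n = 3:
Step 1: f(x) reaches 3 at x = 3/9.3 = 0.322581
Step 2: integral(f_3) = integral(9.3x, 0, 0.322581) + integral(3, 0.322581, 1)
       = 9.3*0.322581^2/2 + 3*(1 - 0.322581)
       = 0.483871 + 2.032258
       = 2.516129
Step 3: As n -> infinity, f_n increases to f, so by MCT integral(f_n) -> integral(f) = 9.3/2 = 4.65.
Convergence: integral(f_3) = 2.516129 -> 4.65 as n -> infinity


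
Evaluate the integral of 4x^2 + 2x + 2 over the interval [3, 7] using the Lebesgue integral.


The Lebesgue integral of a Riemann-integrable function agrees with the Riemann integral.
Antiderivative F(x) = (4/3)x^3 + (2/2)x^2 + 2x
F(7) = (4/3)*7^3 + (2/2)*7^2 + 2*7
     = (4/3)*343 + (2/2)*49 + 2*7
     = 457.333333 + 49 + 14
     = 520.333333
F(3) = 51
Integral = F(7) - F(3) = 520.333333 - 51 = 469.333333


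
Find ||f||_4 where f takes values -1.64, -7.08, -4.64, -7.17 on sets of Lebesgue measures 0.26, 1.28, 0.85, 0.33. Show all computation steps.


Step 1: Compute |f_i|^4 for each value:
  |-1.64|^4 = 7.233948
  |-7.08|^4 = 2512.655977
  |-4.64|^4 = 463.523676
  |-7.17|^4 = 2642.874999
Step 2: Multiply by measures and sum:
  7.233948 * 0.26 = 1.880827
  2512.655977 * 1.28 = 3216.199651
  463.523676 * 0.85 = 393.995125
  2642.874999 * 0.33 = 872.14875
Sum = 1.880827 + 3216.199651 + 393.995125 + 872.14875 = 4484.224352
Step 3: Take the p-th root:
||f||_4 = (4484.224352)^(1/4) = 8.183175


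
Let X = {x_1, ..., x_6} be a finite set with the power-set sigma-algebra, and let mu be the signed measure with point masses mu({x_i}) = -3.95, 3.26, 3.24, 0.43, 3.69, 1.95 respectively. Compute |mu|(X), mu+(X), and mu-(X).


Step 1: Every measurable set is a union of atoms (the cells / points), so a Hahn decomposition is
  obtained by grouping atoms by sign: P = union of atoms with mu > 0, N = union of the remaining atoms.
  Atoms in P (indices): 2, 3, 4, 5, 6;  atoms in N (indices): 1
  Positive values: 3.26, 3.24, 0.43, 3.69, 1.95
  Negative values: -3.95
Step 2: mu+(X) = mu(P) = sum of positive atom values = 12.57
Step 3: mu-(X) = -mu(N) = sum of |negative atom values| = 3.95
Step 4: |mu|(X) = mu+(X) + mu-(X) = 12.57 + 3.95 = 16.52


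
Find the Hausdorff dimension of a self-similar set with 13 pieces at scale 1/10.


For a self-similar set with N copies scaled by 1/r:
dim_H = log(N)/log(r) = log(13)/log(10)
= 2.564949/2.302585
= 1.113943


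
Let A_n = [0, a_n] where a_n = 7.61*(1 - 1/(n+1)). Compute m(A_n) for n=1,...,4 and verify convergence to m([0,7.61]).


By continuity of measure from below: if A_n increases to A, then m(A_n) -> m(A).
Here A = [0, 7.61], so m(A) = 7.61
Step 1: a_1 = 7.61*(1 - 1/2) = 3.805, m(A_1) = 3.805
Step 2: a_2 = 7.61*(1 - 1/3) = 5.0733, m(A_2) = 5.0733
Step 3: a_3 = 7.61*(1 - 1/4) = 5.7075, m(A_3) = 5.7075
Step 4: a_4 = 7.61*(1 - 1/5) = 6.088, m(A_4) = 6.088
Limit: m(A_n) -> m([0,7.61]) = 7.61


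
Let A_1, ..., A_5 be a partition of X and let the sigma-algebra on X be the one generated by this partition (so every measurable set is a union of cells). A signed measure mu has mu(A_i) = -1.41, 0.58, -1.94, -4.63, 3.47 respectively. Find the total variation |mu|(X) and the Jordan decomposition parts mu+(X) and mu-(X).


Step 1: Every measurable set is a union of atoms (the cells / points), so a Hahn decomposition is
  obtained by grouping atoms by sign: P = union of atoms with mu > 0, N = union of the remaining atoms.
  Atoms in P (indices): 2, 5;  atoms in N (indices): 1, 3, 4
  Positive values: 0.58, 3.47
  Negative values: -1.41, -1.94, -4.63
Step 2: mu+(X) = mu(P) = sum of positive atom values = 4.05
Step 3: mu-(X) = -mu(N) = sum of |negative atom values| = 7.98
Step 4: |mu|(X) = mu+(X) + mu-(X) = 4.05 + 7.98 = 12.03


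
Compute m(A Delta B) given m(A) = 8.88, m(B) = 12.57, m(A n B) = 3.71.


m(A Delta B) = m(A) + m(B) - 2*m(A n B)
= 8.88 + 12.57 - 2*3.71
= 8.88 + 12.57 - 7.42
= 14.03


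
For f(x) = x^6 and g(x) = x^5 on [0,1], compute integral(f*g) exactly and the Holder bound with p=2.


Step 1: Exact integral of f*g = integral(x^11, 0, 1) = 1/12
     = 0.083333
Step 2: Holder bound with p=2, q=2:
  ||f||_p = (integral x^12 dx)^(1/2) = (1/13)^(1/2) = 0.27735
  ||g||_q = (integral x^10 dx)^(1/2) = (1/11)^(1/2) = 0.301511
Step 3: Holder bound = ||f||_p * ||g||_q = 0.27735 * 0.301511 = 0.083624
Verification: 0.083333 <= 0.083624 (Holder holds)


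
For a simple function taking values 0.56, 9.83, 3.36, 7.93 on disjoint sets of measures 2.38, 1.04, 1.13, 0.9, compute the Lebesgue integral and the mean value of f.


Step 1: Integral = sum(value_i * measure_i)
= 0.56*2.38 + 9.83*1.04 + 3.36*1.13 + 7.93*0.9
= 1.3328 + 10.2232 + 3.7968 + 7.137
= 22.4898
Step 2: Total measure of domain = 2.38 + 1.04 + 1.13 + 0.9 = 5.45
Step 3: Average value = 22.4898 / 5.45 = 4.126569


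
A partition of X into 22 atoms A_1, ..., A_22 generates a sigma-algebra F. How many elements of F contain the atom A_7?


Each element of F is a union of some subset S of the 22 atoms.
The element contains A_7 iff A_7 is in S.
So we count subsets S of {A_1,...,A_22} with A_7 in S: choose freely among the other 21 atoms.
Count = 2^(22-1) = 2^21 = 2097152.


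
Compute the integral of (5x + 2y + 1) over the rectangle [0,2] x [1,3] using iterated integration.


By Fubini, integrate in x first, then y.
Step 1: Fix y, integrate over x in [0,2]:
  integral(5x + 2y + 1, x=0..2)
  = 5*(2^2 - 0^2)/2 + (2y + 1)*(2 - 0)
  = 10 + (2y + 1)*2
  = 10 + 4y + 2
  = 12 + 4y
Step 2: Integrate over y in [1,3]:
  integral(12 + 4y, y=1..3)
  = 12*2 + 4*(3^2 - 1^2)/2
  = 24 + 16
  = 40


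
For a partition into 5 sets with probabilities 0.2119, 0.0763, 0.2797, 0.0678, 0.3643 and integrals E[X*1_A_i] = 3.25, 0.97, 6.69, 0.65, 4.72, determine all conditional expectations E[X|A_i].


For each cell A_i: E[X|A_i] = E[X*1_A_i] / P(A_i)
Step 1: E[X|A_1] = 3.25 / 0.2119 = 15.337423
Step 2: E[X|A_2] = 0.97 / 0.0763 = 12.712975
Step 3: E[X|A_3] = 6.69 / 0.2797 = 23.918484
Step 4: E[X|A_4] = 0.65 / 0.0678 = 9.587021
Step 5: E[X|A_5] = 4.72 / 0.3643 = 12.956355
Verification: E[X] = sum E[X*1_A_i] = 3.25 + 0.97 + 6.69 + 0.65 + 4.72 = 16.28


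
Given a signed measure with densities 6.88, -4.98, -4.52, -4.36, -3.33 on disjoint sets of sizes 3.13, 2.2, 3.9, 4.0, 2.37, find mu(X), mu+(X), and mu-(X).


Step 1: Compute signed measure on each set:
  Set 1: 6.88 * 3.13 = 21.5344
  Set 2: -4.98 * 2.2 = -10.956
  Set 3: -4.52 * 3.9 = -17.628
  Set 4: -4.36 * 4.0 = -17.44
  Set 5: -3.33 * 2.37 = -7.8921
Step 2: Total signed measure = (21.5344) + (-10.956) + (-17.628) + (-17.44) + (-7.8921)
     = -32.3817
Step 3: Positive part mu+(X) = sum of positive contributions = 21.5344
Step 4: Negative part mu-(X) = |sum of negative contributions| = 53.9161


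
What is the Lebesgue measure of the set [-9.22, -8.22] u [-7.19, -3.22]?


For pairwise disjoint intervals, m(union) = sum of lengths.
= (-8.22 - -9.22) + (-3.22 - -7.19)
= 1 + 3.97
= 4.97


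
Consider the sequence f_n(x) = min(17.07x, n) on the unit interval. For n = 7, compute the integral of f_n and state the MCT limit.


f(x) = 17.07x on [0,1]; f_n(x) = min(17.07x, n). At n = 7:
Step 1: f(x) reaches 7 at x = 7/17.07 = 0.410076
Step 2: integral(f_7) = integral(17.07x, 0, 0.410076) + integral(7, 0.410076, 1)
       = 17.07*0.410076^2/2 + 7*(1 - 0.410076)
       = 1.435267 + 4.129467
       = 5.564733
Step 3: As n -> infinity, f_n increases to f, so by MCT integral(f_n) -> integral(f) = 17.07/2 = 8.535.
Convergence: integral(f_7) = 5.564733 -> 8.535 as n -> infinity


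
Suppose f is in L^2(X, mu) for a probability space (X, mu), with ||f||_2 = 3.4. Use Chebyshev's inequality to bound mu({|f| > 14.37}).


Chebyshev/Markov inequality: mu(|f| > eps) <= (||f||_p / eps)^p
Step 1: ||f||_2 / eps = 3.4 / 14.37 = 0.236604
Step 2: Raise to power p = 2:
  (0.236604)^2 = 0.055981
Step 3: Therefore mu(|f| > 14.37) <= 0.055981


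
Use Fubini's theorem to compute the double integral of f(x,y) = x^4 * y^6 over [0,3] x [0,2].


By Fubini's theorem, the double integral factors as a product of single integrals:
Step 1: integral_0^3 x^4 dx = [x^5/5] from 0 to 3
     = 3^5/5 = 48.6
Step 2: integral_0^2 y^6 dy = [y^7/7] from 0 to 2
     = 2^7/7 = 18.285714
Step 3: Double integral = 48.6 * 18.285714 = 888.685714


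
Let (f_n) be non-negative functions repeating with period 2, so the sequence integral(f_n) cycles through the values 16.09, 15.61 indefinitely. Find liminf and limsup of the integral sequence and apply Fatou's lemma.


The sequence (integral(f_n)) is periodic with period 2, repeating the values 16.09, 15.61 indefinitely.
Step 1: For a periodic sequence, every tail (a_m, a_(m+1), ...) contains all 2 period values infinitely often.
Step 2: Hence inf of every tail = min of the period values = min(16.09, 15.61) = 15.61.
        liminf_n integral(f_n) = sup over m of (inf of tail from m) = 15.61.
Step 3: Similarly sup of every tail = max of the period values = 16.09.
        limsup_n integral(f_n) = 16.09.
Step 4: Fatou's lemma: integral(liminf_n f_n) <= liminf_n integral(f_n) = 15.61.
        So the integral of the pointwise liminf is at most 15.61.


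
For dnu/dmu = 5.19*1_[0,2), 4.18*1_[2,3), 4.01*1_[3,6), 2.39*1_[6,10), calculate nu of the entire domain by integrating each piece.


Integrate each piece of the Radon-Nikodym derivative:
Step 1: integral_0^2 5.19 dx = 5.19*(2-0) = 5.19*2 = 10.38
Step 2: integral_2^3 4.18 dx = 4.18*(3-2) = 4.18*1 = 4.18
Step 3: integral_3^6 4.01 dx = 4.01*(6-3) = 4.01*3 = 12.03
Step 4: integral_6^10 2.39 dx = 2.39*(10-6) = 2.39*4 = 9.56
Total: 10.38 + 4.18 + 12.03 + 9.56 = 36.15


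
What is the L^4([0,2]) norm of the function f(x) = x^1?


Step 1: ||f||_4 = (integral_0^2 |x^1|^4 dx)^(1/4)
     = (integral_0^2 x^4 dx)^(1/4)
Step 2: integral_0^2 x^4 dx = [x^5/(5)] from 0 to 2 = 2^5/5
     = 32/5 = 6.4
Step 3: ||f||_4 = (6.4)^(1/4) = 1.590541


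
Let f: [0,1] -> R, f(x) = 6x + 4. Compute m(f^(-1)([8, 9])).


f^(-1)([8, 9]) = {x : 8 <= 6x + 4 <= 9}
Solving: (8 - 4)/6 <= x <= (9 - 4)/6
= [0.666667, 0.833333]
Intersecting with [0,1]: [0.666667, 0.833333]
Measure = 0.833333 - 0.666667 = 0.166667


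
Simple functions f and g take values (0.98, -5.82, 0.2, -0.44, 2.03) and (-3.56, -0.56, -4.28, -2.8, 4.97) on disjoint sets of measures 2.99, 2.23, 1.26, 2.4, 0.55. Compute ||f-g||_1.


Step 1: Compute differences f_i - g_i:
  0.98 - -3.56 = 4.54
  -5.82 - -0.56 = -5.26
  0.2 - -4.28 = 4.48
  -0.44 - -2.8 = 2.36
  2.03 - 4.97 = -2.94
Step 2: Compute |diff|^1 * measure for each set:
  |4.54|^1 * 2.99 = 4.54 * 2.99 = 13.5746
  |-5.26|^1 * 2.23 = 5.26 * 2.23 = 11.7298
  |4.48|^1 * 1.26 = 4.48 * 1.26 = 5.6448
  |2.36|^1 * 2.4 = 2.36 * 2.4 = 5.664
  |-2.94|^1 * 0.55 = 2.94 * 0.55 = 1.617
Step 3: Sum = 38.2302
Step 4: ||f-g||_1 = (38.2302)^(1/1) = 38.2302


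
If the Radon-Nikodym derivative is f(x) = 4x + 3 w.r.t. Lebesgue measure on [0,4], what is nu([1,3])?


nu(A) = integral_A (dnu/dmu) dmu = integral_1^3 (4x + 3) dx
Step 1: Antiderivative F(x) = (4/2)x^2 + 3x
Step 2: F(3) = (4/2)*3^2 + 3*3 = 18 + 9 = 27
Step 3: F(1) = (4/2)*1^2 + 3*1 = 2 + 3 = 5
Step 4: nu([1,3]) = F(3) - F(1) = 27 - 5 = 22


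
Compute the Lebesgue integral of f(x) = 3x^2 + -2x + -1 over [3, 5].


The Lebesgue integral of a Riemann-integrable function agrees with the Riemann integral.
Antiderivative F(x) = (3/3)x^3 + (-2/2)x^2 + -1x
F(5) = (3/3)*5^3 + (-2/2)*5^2 + -1*5
     = (3/3)*125 + (-2/2)*25 + -1*5
     = 125 + -25 + -5
     = 95
F(3) = 15
Integral = F(5) - F(3) = 95 - 15 = 80


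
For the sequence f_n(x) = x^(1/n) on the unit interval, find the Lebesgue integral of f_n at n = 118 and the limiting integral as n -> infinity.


At n = 118: f_118(x) = x^(1/118).
Step 1: integral(x^(1/118), 0, 1) = [x^(1/118+1) / (1/118+1)] from 0 to 1
     = 1 / (1/118 + 1) = 1 / ((118+1)/118) = 118/(118+1)
     = 118/119 = 0.991597
Step 2: As n -> infinity, f_n(x) = x^(1/n) -> 1 for x in (0,1], and f_n is increasing in n.
By MCT, lim_n integral(f_n) = integral(lim_n f_n) = integral(1, 0, 1) = 1.
Step 3: Verify convergence: 118/119 = 0.991597 -> 1


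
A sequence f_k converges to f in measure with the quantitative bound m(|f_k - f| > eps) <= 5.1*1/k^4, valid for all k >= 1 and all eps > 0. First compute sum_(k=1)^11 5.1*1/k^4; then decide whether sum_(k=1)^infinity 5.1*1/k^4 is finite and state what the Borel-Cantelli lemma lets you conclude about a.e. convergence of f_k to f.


Step 1: List the terms 5.1*1/k^4 for k = 1 to 11:
  k=1: 5.1
  k=2: 0.31875
  k=3: 0.062963
  k=4: 0.019922
  k=5: 0.00816
  k=6: 0.003935
  k=7: 0.002124
  k=8: 0.001245
  k=9: 7.773205e-04
  k=10: 5.100000e-04
  k=11: 3.483369e-04
Step 2: Partial sum = 5.1 + 0.31875 + 0.062963 + 0.019922 + 0.00816 + 0.003935 + 0.002124 + 0.001245 + 7.773205e-04 + 5.100000e-04 + 3.483369e-04
     = 5.518735
Step 3: The full series sum_(k>=1) 5.1*1/k^4 converges (p-series with p = 4 > 1; a constant multiple of a convergent series converges).
Step 4: Fix eps > 0. Since sum_k m(|f_k - f| > eps) < infinity, the Borel-Cantelli lemma gives
        m(limsup_k {|f_k - f| > eps}) = 0, i.e. for a.e. x, |f_k(x) - f(x)| <= eps for all large k.
        Applying this with eps = 1/j for j = 1, 2, ... and intersecting the countably many full-measure sets,
        for a.e. x we get limsup_k |f_k(x) - f(x)| <= 1/j for every j, hence f_k -> f almost everywhere.
Conclusion: series converges; Borel-Cantelli yields f_k -> f a.e.


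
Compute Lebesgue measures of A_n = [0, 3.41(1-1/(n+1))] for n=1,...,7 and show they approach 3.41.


By continuity of measure from below: if A_n increases to A, then m(A_n) -> m(A).
Here A = [0, 3.41], so m(A) = 3.41
Step 1: a_1 = 3.41*(1 - 1/2) = 1.705, m(A_1) = 1.705
Step 2: a_2 = 3.41*(1 - 1/3) = 2.2733, m(A_2) = 2.2733
Step 3: a_3 = 3.41*(1 - 1/4) = 2.5575, m(A_3) = 2.5575
Step 4: a_4 = 3.41*(1 - 1/5) = 2.728, m(A_4) = 2.728
Step 5: a_5 = 3.41*(1 - 1/6) = 2.8417, m(A_5) = 2.8417
Step 6: a_6 = 3.41*(1 - 1/7) = 2.9229, m(A_6) = 2.9229
Step 7: a_7 = 3.41*(1 - 1/8) = 2.9838, m(A_7) = 2.9838
Limit: m(A_n) -> m([0,3.41]) = 3.41


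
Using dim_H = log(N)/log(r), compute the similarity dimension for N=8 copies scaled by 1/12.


For a self-similar set with N copies scaled by 1/r:
dim_H = log(N)/log(r) = log(8)/log(12)
= 2.079442/2.484907
= 0.836829


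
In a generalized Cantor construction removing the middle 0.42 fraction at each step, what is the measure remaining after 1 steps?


Step 1: At each step, fraction remaining = 1 - 0.42 = 0.58
Step 2: After 1 steps, measure = (0.58)^1
Step 3: Computing the power step by step:
  After step 1: 0.58
Result = 0.58


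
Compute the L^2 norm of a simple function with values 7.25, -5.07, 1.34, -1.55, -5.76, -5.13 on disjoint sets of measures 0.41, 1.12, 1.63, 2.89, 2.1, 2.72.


Step 1: Compute |f_i|^2 for each value:
  |7.25|^2 = 52.5625
  |-5.07|^2 = 25.7049
  |1.34|^2 = 1.7956
  |-1.55|^2 = 2.4025
  |-5.76|^2 = 33.1776
  |-5.13|^2 = 26.3169
Step 2: Multiply by measures and sum:
  52.5625 * 0.41 = 21.550625
  25.7049 * 1.12 = 28.789488
  1.7956 * 1.63 = 2.926828
  2.4025 * 2.89 = 6.943225
  33.1776 * 2.1 = 69.67296
  26.3169 * 2.72 = 71.581968
Sum = 21.550625 + 28.789488 + 2.926828 + 6.943225 + 69.67296 + 71.581968 = 201.465094
Step 3: Take the p-th root:
||f||_2 = (201.465094)^(1/2) = 14.19384


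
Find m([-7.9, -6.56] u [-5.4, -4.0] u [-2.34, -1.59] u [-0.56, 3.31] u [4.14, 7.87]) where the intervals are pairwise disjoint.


For pairwise disjoint intervals, m(union) = sum of lengths.
= (-6.56 - -7.9) + (-4.0 - -5.4) + (-1.59 - -2.34) + (3.31 - -0.56) + (7.87 - 4.14)
= 1.34 + 1.4 + 0.75 + 3.87 + 3.73
= 11.09


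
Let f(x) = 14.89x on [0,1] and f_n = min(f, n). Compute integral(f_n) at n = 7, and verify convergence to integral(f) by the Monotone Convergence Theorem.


f(x) = 14.89x on [0,1]; f_n(x) = min(14.89x, n). At n = 7:
Step 1: f(x) reaches 7 at x = 7/14.89 = 0.470114
Step 2: integral(f_7) = integral(14.89x, 0, 0.470114) + integral(7, 0.470114, 1)
       = 14.89*0.470114^2/2 + 7*(1 - 0.470114)
       = 1.6454 + 3.709201
       = 5.3546
Step 3: As n -> infinity, f_n increases to f, so by MCT integral(f_n) -> integral(f) = 14.89/2 = 7.445.
Convergence: integral(f_7) = 5.3546 -> 7.445 as n -> infinity


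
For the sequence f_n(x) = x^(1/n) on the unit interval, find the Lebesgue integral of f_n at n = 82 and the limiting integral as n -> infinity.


At n = 82: f_82(x) = x^(1/82).
Step 1: integral(x^(1/82), 0, 1) = [x^(1/82+1) / (1/82+1)] from 0 to 1
     = 1 / (1/82 + 1) = 1 / ((82+1)/82) = 82/(82+1)
     = 82/83 = 0.987952
Step 2: As n -> infinity, f_n(x) = x^(1/n) -> 1 for x in (0,1], and f_n is increasing in n.
By MCT, lim_n integral(f_n) = integral(lim_n f_n) = integral(1, 0, 1) = 1.
Step 3: Verify convergence: 82/83 = 0.987952 -> 1


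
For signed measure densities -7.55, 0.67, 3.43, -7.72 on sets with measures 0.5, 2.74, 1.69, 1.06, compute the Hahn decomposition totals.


Step 1: Compute signed measure on each set:
  Set 1: -7.55 * 0.5 = -3.775
  Set 2: 0.67 * 2.74 = 1.8358
  Set 3: 3.43 * 1.69 = 5.7967
  Set 4: -7.72 * 1.06 = -8.1832
Step 2: Total signed measure = (-3.775) + (1.8358) + (5.7967) + (-8.1832)
     = -4.3257
Step 3: Positive part mu+(X) = sum of positive contributions = 7.6325
Step 4: Negative part mu-(X) = |sum of negative contributions| = 11.9582


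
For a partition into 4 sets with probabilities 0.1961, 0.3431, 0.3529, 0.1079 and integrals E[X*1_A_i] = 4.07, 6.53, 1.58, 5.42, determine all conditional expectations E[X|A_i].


For each cell A_i: E[X|A_i] = E[X*1_A_i] / P(A_i)
Step 1: E[X|A_1] = 4.07 / 0.1961 = 20.754717
Step 2: E[X|A_2] = 6.53 / 0.3431 = 19.032352
Step 3: E[X|A_3] = 1.58 / 0.3529 = 4.477189
Step 4: E[X|A_4] = 5.42 / 0.1079 = 50.231696
Verification: E[X] = sum E[X*1_A_i] = 4.07 + 6.53 + 1.58 + 5.42 = 17.6


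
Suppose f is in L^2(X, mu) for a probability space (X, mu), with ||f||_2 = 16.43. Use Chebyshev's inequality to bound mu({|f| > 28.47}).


Chebyshev/Markov inequality: mu(|f| > eps) <= (||f||_p / eps)^p
Step 1: ||f||_2 / eps = 16.43 / 28.47 = 0.577099
Step 2: Raise to power p = 2:
  (0.577099)^2 = 0.333043
Step 3: Therefore mu(|f| > 28.47) <= 0.333043


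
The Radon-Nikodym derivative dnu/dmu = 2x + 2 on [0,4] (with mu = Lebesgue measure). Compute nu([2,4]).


nu(A) = integral_A (dnu/dmu) dmu = integral_2^4 (2x + 2) dx
Step 1: Antiderivative F(x) = (2/2)x^2 + 2x
Step 2: F(4) = (2/2)*4^2 + 2*4 = 16 + 8 = 24
Step 3: F(2) = (2/2)*2^2 + 2*2 = 4 + 4 = 8
Step 4: nu([2,4]) = F(4) - F(2) = 24 - 8 = 16


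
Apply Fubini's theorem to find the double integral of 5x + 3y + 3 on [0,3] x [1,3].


By Fubini, integrate in x first, then y.
Step 1: Fix y, integrate over x in [0,3]:
  integral(5x + 3y + 3, x=0..3)
  = 5*(3^2 - 0^2)/2 + (3y + 3)*(3 - 0)
  = 22.5 + (3y + 3)*3
  = 22.5 + 9y + 9
  = 31.5 + 9y
Step 2: Integrate over y in [1,3]:
  integral(31.5 + 9y, y=1..3)
  = 31.5*2 + 9*(3^2 - 1^2)/2
  = 63 + 36
  = 99


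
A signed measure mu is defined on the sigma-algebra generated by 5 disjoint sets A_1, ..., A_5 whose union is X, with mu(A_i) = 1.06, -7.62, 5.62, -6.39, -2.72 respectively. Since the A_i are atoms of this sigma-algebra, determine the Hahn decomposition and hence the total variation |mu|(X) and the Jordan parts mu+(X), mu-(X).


Step 1: Every measurable set is a union of atoms (the cells / points), so a Hahn decomposition is
  obtained by grouping atoms by sign: P = union of atoms with mu > 0, N = union of the remaining atoms.
  Atoms in P (indices): 1, 3;  atoms in N (indices): 2, 4, 5
  Positive values: 1.06, 5.62
  Negative values: -7.62, -6.39, -2.72
Step 2: mu+(X) = mu(P) = sum of positive atom values = 6.68
Step 3: mu-(X) = -mu(N) = sum of |negative atom values| = 16.73
Step 4: |mu|(X) = mu+(X) + mu-(X) = 6.68 + 16.73 = 23.41


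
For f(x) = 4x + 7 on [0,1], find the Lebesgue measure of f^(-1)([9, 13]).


f^(-1)([9, 13]) = {x : 9 <= 4x + 7 <= 13}
Solving: (9 - 7)/4 <= x <= (13 - 7)/4
= [0.5, 1.5]
Intersecting with [0,1]: [0.5, 1]
Measure = 1 - 0.5 = 0.5


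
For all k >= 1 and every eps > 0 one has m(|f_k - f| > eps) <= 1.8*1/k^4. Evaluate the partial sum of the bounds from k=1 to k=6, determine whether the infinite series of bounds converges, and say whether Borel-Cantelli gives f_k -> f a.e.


Step 1: List the terms 1.8*1/k^4 for k = 1 to 6:
  k=1: 1.8
  k=2: 0.1125
  k=3: 0.022222
  k=4: 0.007031
  k=5: 0.00288
  k=6: 0.001389
Step 2: Partial sum = 1.8 + 0.1125 + 0.022222 + 0.007031 + 0.00288 + 0.001389
     = 1.946022
Step 3: The full series sum_(k>=1) 1.8*1/k^4 converges (p-series with p = 4 > 1; a constant multiple of a convergent series converges).
Step 4: Fix eps > 0. Since sum_k m(|f_k - f| > eps) < infinity, the Borel-Cantelli lemma gives
        m(limsup_k {|f_k - f| > eps}) = 0, i.e. for a.e. x, |f_k(x) - f(x)| <= eps for all large k.
        Applying this with eps = 1/j for j = 1, 2, ... and intersecting the countably many full-measure sets,
        for a.e. x we get limsup_k |f_k(x) - f(x)| <= 1/j for every j, hence f_k -> f almost everywhere.
Conclusion: series converges; Borel-Cantelli yields f_k -> f a.e.


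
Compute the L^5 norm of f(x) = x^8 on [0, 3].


Step 1: ||f||_5 = (integral_0^3 |x^8|^5 dx)^(1/5)
     = (integral_0^3 x^40 dx)^(1/5)
Step 2: integral_0^3 x^40 dx = [x^41/(41)] from 0 to 3 = 3^41/41
     = 36472996377170786403/41 = 8.895853e+17
Step 3: ||f||_5 = (8.895853e+17)^(1/5) = 3888.996187


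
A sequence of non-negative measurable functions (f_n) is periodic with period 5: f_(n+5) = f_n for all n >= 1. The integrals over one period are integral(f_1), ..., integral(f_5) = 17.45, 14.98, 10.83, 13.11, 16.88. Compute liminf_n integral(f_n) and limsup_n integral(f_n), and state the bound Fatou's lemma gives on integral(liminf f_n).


The sequence (integral(f_n)) is periodic with period 5, repeating the values 17.45, 14.98, 10.83, 13.11, 16.88 indefinitely.
Step 1: For a periodic sequence, every tail (a_m, a_(m+1), ...) contains all 5 period values infinitely often.
Step 2: Hence inf of every tail = min of the period values = min(17.45, 14.98, 10.83, 13.11, 16.88) = 10.83.
        liminf_n integral(f_n) = sup over m of (inf of tail from m) = 10.83.
Step 3: Similarly sup of every tail = max of the period values = 17.45.
        limsup_n integral(f_n) = 17.45.
Step 4: Fatou's lemma: integral(liminf_n f_n) <= liminf_n integral(f_n) = 10.83.
        So the integral of the pointwise liminf is at most 10.83.


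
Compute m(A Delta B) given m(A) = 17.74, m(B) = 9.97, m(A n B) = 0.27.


m(A Delta B) = m(A) + m(B) - 2*m(A n B)
= 17.74 + 9.97 - 2*0.27
= 17.74 + 9.97 - 0.54
= 27.17


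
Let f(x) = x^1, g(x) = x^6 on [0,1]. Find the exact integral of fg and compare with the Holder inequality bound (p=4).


Step 1: Exact integral of f*g = integral(x^7, 0, 1) = 1/8
     = 0.125
Step 2: Holder bound with p=4, q=1.333333:
  ||f||_p = (integral x^4 dx)^(1/4) = (1/5)^(1/4) = 0.66874
  ||g||_q = (integral x^8 dx)^(1/1.333333) = (1/9)^(1/1.333333) = 0.19245
Step 3: Holder bound = ||f||_p * ||g||_q = 0.66874 * 0.19245 = 0.128699
Verification: 0.125 <= 0.128699 (Holder holds)


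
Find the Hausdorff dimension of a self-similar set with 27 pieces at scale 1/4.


For a self-similar set with N copies scaled by 1/r:
dim_H = log(N)/log(r) = log(27)/log(4)
= 3.295837/1.386294
= 2.377444


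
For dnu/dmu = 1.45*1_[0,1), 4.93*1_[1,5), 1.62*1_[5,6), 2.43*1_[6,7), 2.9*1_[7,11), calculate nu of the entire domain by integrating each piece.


Integrate each piece of the Radon-Nikodym derivative:
Step 1: integral_0^1 1.45 dx = 1.45*(1-0) = 1.45*1 = 1.45
Step 2: integral_1^5 4.93 dx = 4.93*(5-1) = 4.93*4 = 19.72
Step 3: integral_5^6 1.62 dx = 1.62*(6-5) = 1.62*1 = 1.62
Step 4: integral_6^7 2.43 dx = 2.43*(7-6) = 2.43*1 = 2.43
Step 5: integral_7^11 2.9 dx = 2.9*(11-7) = 2.9*4 = 11.6
Total: 1.45 + 19.72 + 1.62 + 2.43 + 11.6 = 36.82


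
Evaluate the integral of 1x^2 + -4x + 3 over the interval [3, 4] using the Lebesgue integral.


The Lebesgue integral of a Riemann-integrable function agrees with the Riemann integral.
Antiderivative F(x) = (1/3)x^3 + (-4/2)x^2 + 3x
F(4) = (1/3)*4^3 + (-4/2)*4^2 + 3*4
     = (1/3)*64 + (-4/2)*16 + 3*4
     = 21.333333 + -32 + 12
     = 1.333333
F(3) = 0.0
Integral = F(4) - F(3) = 1.333333 - 0.0 = 1.333333


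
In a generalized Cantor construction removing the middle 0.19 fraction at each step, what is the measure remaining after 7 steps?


Step 1: At each step, fraction remaining = 1 - 0.19 = 0.81
Step 2: After 7 steps, measure = (0.81)^7
Result = 0.228768


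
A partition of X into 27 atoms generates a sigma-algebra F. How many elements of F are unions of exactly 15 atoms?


Each element of F is a union of some subset of the 27 atoms.
Elements that are unions of exactly 15 atoms correspond to 15-element subsets of the 27 atoms.
Count = C(27, 15) = 27! / (15! * 12!) = 17383860.


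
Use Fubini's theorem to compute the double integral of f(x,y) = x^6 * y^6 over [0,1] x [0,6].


By Fubini's theorem, the double integral factors as a product of single integrals:
Step 1: integral_0^1 x^6 dx = [x^7/7] from 0 to 1
     = 1^7/7 = 0.142857
Step 2: integral_0^6 y^6 dy = [y^7/7] from 0 to 6
     = 6^7/7 = 39990.857143
Step 3: Double integral = 0.142857 * 39990.857143 = 5712.979592


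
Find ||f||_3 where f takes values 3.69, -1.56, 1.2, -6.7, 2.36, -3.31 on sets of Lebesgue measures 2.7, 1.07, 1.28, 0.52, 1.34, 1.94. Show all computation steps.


Step 1: Compute |f_i|^3 for each value:
  |3.69|^3 = 50.243409
  |-1.56|^3 = 3.796416
  |1.2|^3 = 1.728
  |-6.7|^3 = 300.763
  |2.36|^3 = 13.144256
  |-3.31|^3 = 36.264691
Step 2: Multiply by measures and sum:
  50.243409 * 2.7 = 135.657204
  3.796416 * 1.07 = 4.062165
  1.728 * 1.28 = 2.21184
  300.763 * 0.52 = 156.39676
  13.144256 * 1.34 = 17.613303
  36.264691 * 1.94 = 70.353501
Sum = 135.657204 + 4.062165 + 2.21184 + 156.39676 + 17.613303 + 70.353501 = 386.294773
Step 3: Take the p-th root:
||f||_3 = (386.294773)^(1/3) = 7.282932


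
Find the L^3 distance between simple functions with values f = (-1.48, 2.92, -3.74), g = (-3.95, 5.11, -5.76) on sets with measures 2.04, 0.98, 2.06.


Step 1: Compute differences f_i - g_i:
  -1.48 - -3.95 = 2.47
  2.92 - 5.11 = -2.19
  -3.74 - -5.76 = 2.02
Step 2: Compute |diff|^3 * measure for each set:
  |2.47|^3 * 2.04 = 15.069223 * 2.04 = 30.741215
  |-2.19|^3 * 0.98 = 10.503459 * 0.98 = 10.29339
  |2.02|^3 * 2.06 = 8.242408 * 2.06 = 16.97936
Step 3: Sum = 58.013965
Step 4: ||f-g||_3 = (58.013965)^(1/3) = 3.871187


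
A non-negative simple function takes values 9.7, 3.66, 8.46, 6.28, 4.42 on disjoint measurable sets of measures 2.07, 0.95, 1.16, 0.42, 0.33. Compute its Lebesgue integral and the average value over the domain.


Step 1: Integral = sum(value_i * measure_i)
= 9.7*2.07 + 3.66*0.95 + 8.46*1.16 + 6.28*0.42 + 4.42*0.33
= 20.079 + 3.477 + 9.8136 + 2.6376 + 1.4586
= 37.4658
Step 2: Total measure of domain = 2.07 + 0.95 + 1.16 + 0.42 + 0.33 = 4.93
Step 3: Average value = 37.4658 / 4.93 = 7.599554


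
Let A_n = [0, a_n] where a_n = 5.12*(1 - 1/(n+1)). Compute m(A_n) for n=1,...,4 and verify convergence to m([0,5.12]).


By continuity of measure from below: if A_n increases to A, then m(A_n) -> m(A).
Here A = [0, 5.12], so m(A) = 5.12
Step 1: a_1 = 5.12*(1 - 1/2) = 2.56, m(A_1) = 2.56
Step 2: a_2 = 5.12*(1 - 1/3) = 3.4133, m(A_2) = 3.4133
Step 3: a_3 = 5.12*(1 - 1/4) = 3.84, m(A_3) = 3.84
Step 4: a_4 = 5.12*(1 - 1/5) = 4.096, m(A_4) = 4.096
Limit: m(A_n) -> m([0,5.12]) = 5.12


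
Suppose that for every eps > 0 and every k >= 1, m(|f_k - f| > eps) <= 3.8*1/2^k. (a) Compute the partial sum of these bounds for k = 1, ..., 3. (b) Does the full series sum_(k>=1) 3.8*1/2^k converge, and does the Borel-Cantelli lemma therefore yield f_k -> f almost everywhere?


Step 1: List the terms 3.8*1/2^k for k = 1 to 3:
  k=1: 1.9
  k=2: 0.95
  k=3: 0.475
Step 2: Partial sum = 1.9 + 0.95 + 0.475
     = 3.325
Step 3: The full series sum_(k>=1) 3.8*1/2^k converges (geometric series with ratio 1/2 < 1; a constant multiple of a convergent series converges).
Step 4: Fix eps > 0. Since sum_k m(|f_k - f| > eps) < infinity, the Borel-Cantelli lemma gives
        m(limsup_k {|f_k - f| > eps}) = 0, i.e. for a.e. x, |f_k(x) - f(x)| <= eps for all large k.
        Applying this with eps = 1/j for j = 1, 2, ... and intersecting the countably many full-measure sets,
        for a.e. x we get limsup_k |f_k(x) - f(x)| <= 1/j for every j, hence f_k -> f almost everywhere.
Conclusion: series converges; Borel-Cantelli yields f_k -> f a.e.


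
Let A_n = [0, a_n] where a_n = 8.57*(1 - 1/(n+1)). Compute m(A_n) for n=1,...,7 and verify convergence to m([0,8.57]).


By continuity of measure from below: if A_n increases to A, then m(A_n) -> m(A).
Here A = [0, 8.57], so m(A) = 8.57
Step 1: a_1 = 8.57*(1 - 1/2) = 4.285, m(A_1) = 4.285
Step 2: a_2 = 8.57*(1 - 1/3) = 5.7133, m(A_2) = 5.7133
Step 3: a_3 = 8.57*(1 - 1/4) = 6.4275, m(A_3) = 6.4275
Step 4: a_4 = 8.57*(1 - 1/5) = 6.856, m(A_4) = 6.856
Step 5: a_5 = 8.57*(1 - 1/6) = 7.1417, m(A_5) = 7.1417
Step 6: a_6 = 8.57*(1 - 1/7) = 7.3457, m(A_6) = 7.3457
Step 7: a_7 = 8.57*(1 - 1/8) = 7.4988, m(A_7) = 7.4988
Limit: m(A_n) -> m([0,8.57]) = 8.57


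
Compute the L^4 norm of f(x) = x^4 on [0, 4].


Step 1: ||f||_4 = (integral_0^4 |x^4|^4 dx)^(1/4)
     = (integral_0^4 x^16 dx)^(1/4)
Step 2: integral_0^4 x^16 dx = [x^17/(17)] from 0 to 4 = 4^17/17
     = 17179869184/17 = 1.010581e+09
Step 3: ||f||_4 = (1.010581e+09)^(1/4) = 178.296465


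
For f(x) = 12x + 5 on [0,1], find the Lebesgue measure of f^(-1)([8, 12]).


f^(-1)([8, 12]) = {x : 8 <= 12x + 5 <= 12}
Solving: (8 - 5)/12 <= x <= (12 - 5)/12
= [0.25, 0.583333]
Intersecting with [0,1]: [0.25, 0.583333]
Measure = 0.583333 - 0.25 = 0.333333


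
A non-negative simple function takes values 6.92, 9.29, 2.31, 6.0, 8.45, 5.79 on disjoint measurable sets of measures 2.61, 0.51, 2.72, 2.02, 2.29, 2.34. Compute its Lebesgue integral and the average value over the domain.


Step 1: Integral = sum(value_i * measure_i)
= 6.92*2.61 + 9.29*0.51 + 2.31*2.72 + 6.0*2.02 + 8.45*2.29 + 5.79*2.34
= 18.0612 + 4.7379 + 6.2832 + 12.12 + 19.3505 + 13.5486
= 74.1014
Step 2: Total measure of domain = 2.61 + 0.51 + 2.72 + 2.02 + 2.29 + 2.34 = 12.49
Step 3: Average value = 74.1014 / 12.49 = 5.932858


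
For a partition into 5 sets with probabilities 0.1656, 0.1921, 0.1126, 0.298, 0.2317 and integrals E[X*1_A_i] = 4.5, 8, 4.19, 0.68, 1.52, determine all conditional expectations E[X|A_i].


For each cell A_i: E[X|A_i] = E[X*1_A_i] / P(A_i)
Step 1: E[X|A_1] = 4.5 / 0.1656 = 27.173913
Step 2: E[X|A_2] = 8 / 0.1921 = 41.644977
Step 3: E[X|A_3] = 4.19 / 0.1126 = 37.211368
Step 4: E[X|A_4] = 0.68 / 0.298 = 2.281879
Step 5: E[X|A_5] = 1.52 / 0.2317 = 6.560207
Verification: E[X] = sum E[X*1_A_i] = 4.5 + 8 + 4.19 + 0.68 + 1.52 = 18.89


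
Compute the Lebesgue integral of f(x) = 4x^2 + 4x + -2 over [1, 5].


The Lebesgue integral of a Riemann-integrable function agrees with the Riemann integral.
Antiderivative F(x) = (4/3)x^3 + (4/2)x^2 + -2x
F(5) = (4/3)*5^3 + (4/2)*5^2 + -2*5
     = (4/3)*125 + (4/2)*25 + -2*5
     = 166.666667 + 50 + -10
     = 206.666667
F(1) = 1.333333
Integral = F(5) - F(1) = 206.666667 - 1.333333 = 205.333333


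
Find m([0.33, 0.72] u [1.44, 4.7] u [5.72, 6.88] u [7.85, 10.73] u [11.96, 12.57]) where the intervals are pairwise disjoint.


For pairwise disjoint intervals, m(union) = sum of lengths.
= (0.72 - 0.33) + (4.7 - 1.44) + (6.88 - 5.72) + (10.73 - 7.85) + (12.57 - 11.96)
= 0.39 + 3.26 + 1.16 + 2.88 + 0.61
= 8.3


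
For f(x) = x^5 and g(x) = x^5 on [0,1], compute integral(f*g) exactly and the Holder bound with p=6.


Step 1: Exact integral of f*g = integral(x^10, 0, 1) = 1/11
     = 0.090909
Step 2: Holder bound with p=6, q=1.2:
  ||f||_p = (integral x^30 dx)^(1/6) = (1/31)^(1/6) = 0.564209
  ||g||_q = (integral x^6 dx)^(1/1.2) = (1/7)^(1/1.2) = 0.197584
Step 3: Holder bound = ||f||_p * ||g||_q = 0.564209 * 0.197584 = 0.111479
Verification: 0.090909 <= 0.111479 (Holder holds)


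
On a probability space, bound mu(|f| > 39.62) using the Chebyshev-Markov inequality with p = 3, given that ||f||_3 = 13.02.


Chebyshev/Markov inequality: mu(|f| > eps) <= (||f||_p / eps)^p
Step 1: ||f||_3 / eps = 13.02 / 39.62 = 0.328622
Step 2: Raise to power p = 3:
  (0.328622)^3 = 0.035489
Step 3: Therefore mu(|f| > 39.62) <= 0.035489


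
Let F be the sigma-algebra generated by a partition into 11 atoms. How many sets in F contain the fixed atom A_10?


Each element of F is a union of some subset S of the 11 atoms.
The element contains A_10 iff A_10 is in S.
So we count subsets S of {A_1,...,A_11} with A_10 in S: choose freely among the other 10 atoms.
Count = 2^(11-1) = 2^10 = 1024.


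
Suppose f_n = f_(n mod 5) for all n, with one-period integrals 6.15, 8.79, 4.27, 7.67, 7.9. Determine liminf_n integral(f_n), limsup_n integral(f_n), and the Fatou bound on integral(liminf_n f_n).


The sequence (integral(f_n)) is periodic with period 5, repeating the values 6.15, 8.79, 4.27, 7.67, 7.9 indefinitely.
Step 1: For a periodic sequence, every tail (a_m, a_(m+1), ...) contains all 5 period values infinitely often.
Step 2: Hence inf of every tail = min of the period values = min(6.15, 8.79, 4.27, 7.67, 7.9) = 4.27.
        liminf_n integral(f_n) = sup over m of (inf of tail from m) = 4.27.
Step 3: Similarly sup of every tail = max of the period values = 8.79.
        limsup_n integral(f_n) = 8.79.
Step 4: Fatou's lemma: integral(liminf_n f_n) <= liminf_n integral(f_n) = 4.27.
        So the integral of the pointwise liminf is at most 4.27.


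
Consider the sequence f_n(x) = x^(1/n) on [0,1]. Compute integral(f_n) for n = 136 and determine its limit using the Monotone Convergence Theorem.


At n = 136: f_136(x) = x^(1/136).
Step 1: integral(x^(1/136), 0, 1) = [x^(1/136+1) / (1/136+1)] from 0 to 1
     = 1 / (1/136 + 1) = 1 / ((136+1)/136) = 136/(136+1)
     = 136/137 = 0.992701
Step 2: As n -> infinity, f_n(x) = x^(1/n) -> 1 for x in (0,1], and f_n is increasing in n.
By MCT, lim_n integral(f_n) = integral(lim_n f_n) = integral(1, 0, 1) = 1.
Step 3: Verify convergence: 136/137 = 0.992701 -> 1


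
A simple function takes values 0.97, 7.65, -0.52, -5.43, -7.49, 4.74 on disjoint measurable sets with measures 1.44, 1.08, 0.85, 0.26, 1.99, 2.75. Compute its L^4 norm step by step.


Step 1: Compute |f_i|^4 for each value:
  |0.97|^4 = 0.885293
  |7.65|^4 = 3424.883006
  |-0.52|^4 = 0.073116
  |-5.43|^4 = 869.359328
  |-7.49|^4 = 3147.22122
  |4.74|^4 = 504.79305
Step 2: Multiply by measures and sum:
  0.885293 * 1.44 = 1.274822
  3424.883006 * 1.08 = 3698.873647
  0.073116 * 0.85 = 0.062149
  869.359328 * 0.26 = 226.033425
  3147.22122 * 1.99 = 6262.970228
  504.79305 * 2.75 = 1388.180887
Sum = 1.274822 + 3698.873647 + 0.062149 + 226.033425 + 6262.970228 + 1388.180887 = 11577.395157
Step 3: Take the p-th root:
||f||_4 = (11577.395157)^(1/4) = 10.37296


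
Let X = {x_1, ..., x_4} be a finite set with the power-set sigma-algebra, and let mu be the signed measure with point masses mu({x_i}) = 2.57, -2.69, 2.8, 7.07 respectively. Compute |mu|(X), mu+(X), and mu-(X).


Step 1: Every measurable set is a union of atoms (the cells / points), so a Hahn decomposition is
  obtained by grouping atoms by sign: P = union of atoms with mu > 0, N = union of the remaining atoms.
  Atoms in P (indices): 1, 3, 4;  atoms in N (indices): 2
  Positive values: 2.57, 2.8, 7.07
  Negative values: -2.69
Step 2: mu+(X) = mu(P) = sum of positive atom values = 12.44
Step 3: mu-(X) = -mu(N) = sum of |negative atom values| = 2.69
Step 4: |mu|(X) = mu+(X) + mu-(X) = 12.44 + 2.69 = 15.13


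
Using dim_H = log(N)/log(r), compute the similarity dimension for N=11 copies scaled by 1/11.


For a self-similar set with N copies scaled by 1/r:
dim_H = log(N)/log(r) = log(11)/log(11)
= 2.397895/2.397895
= 1


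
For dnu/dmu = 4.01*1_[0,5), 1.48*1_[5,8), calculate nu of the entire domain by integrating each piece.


Integrate each piece of the Radon-Nikodym derivative:
Step 1: integral_0^5 4.01 dx = 4.01*(5-0) = 4.01*5 = 20.05
Step 2: integral_5^8 1.48 dx = 1.48*(8-5) = 1.48*3 = 4.44
Total: 20.05 + 4.44 = 24.49


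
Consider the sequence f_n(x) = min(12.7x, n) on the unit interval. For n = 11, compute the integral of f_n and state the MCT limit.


f(x) = 12.7x on [0,1]; f_n(x) = min(12.7x, n). At n = 11:
Step 1: f(x) reaches 11 at x = 11/12.7 = 0.866142
Step 2: integral(f_11) = integral(12.7x, 0, 0.866142) + integral(11, 0.866142, 1)
       = 12.7*0.866142^2/2 + 11*(1 - 0.866142)
       = 4.76378 + 1.472441
       = 6.23622
Step 3: As n -> infinity, f_n increases to f, so by MCT integral(f_n) -> integral(f) = 12.7/2 = 6.35.
Convergence: integral(f_11) = 6.23622 -> 6.35 as n -> infinity


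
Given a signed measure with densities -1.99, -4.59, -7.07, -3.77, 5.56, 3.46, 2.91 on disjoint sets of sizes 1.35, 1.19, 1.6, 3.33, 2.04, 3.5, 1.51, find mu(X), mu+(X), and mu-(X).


Step 1: Compute signed measure on each set:
  Set 1: -1.99 * 1.35 = -2.6865
  Set 2: -4.59 * 1.19 = -5.4621
  Set 3: -7.07 * 1.6 = -11.312
  Set 4: -3.77 * 3.33 = -12.5541
  Set 5: 5.56 * 2.04 = 11.3424
  Set 6: 3.46 * 3.5 = 12.11
  Set 7: 2.91 * 1.51 = 4.3941
Step 2: Total signed measure = (-2.6865) + (-5.4621) + (-11.312) + (-12.5541) + (11.3424) + (12.11) + (4.3941)
     = -4.1682
Step 3: Positive part mu+(X) = sum of positive contributions = 27.8465
Step 4: Negative part mu-(X) = |sum of negative contributions| = 32.0147


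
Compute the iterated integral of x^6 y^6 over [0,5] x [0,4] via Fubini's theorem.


By Fubini's theorem, the double integral factors as a product of single integrals:
Step 1: integral_0^5 x^6 dx = [x^7/7] from 0 to 5
     = 5^7/7 = 11160.714286
Step 2: integral_0^4 y^6 dy = [y^7/7] from 0 to 4
     = 4^7/7 = 2340.571429
Step 3: Double integral = 11160.714286 * 2340.571429 = 2.612245e+07
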